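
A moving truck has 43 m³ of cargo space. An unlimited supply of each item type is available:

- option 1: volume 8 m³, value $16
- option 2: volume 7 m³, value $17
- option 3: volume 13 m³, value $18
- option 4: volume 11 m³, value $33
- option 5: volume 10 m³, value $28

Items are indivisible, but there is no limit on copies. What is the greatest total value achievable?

Best value-per-unit is option 4 at 33/11; filling with it alone gives 3×33 = 99.
Optimal mix: 3×option 4 + 1×option 5 → volume 43, value 127.

$127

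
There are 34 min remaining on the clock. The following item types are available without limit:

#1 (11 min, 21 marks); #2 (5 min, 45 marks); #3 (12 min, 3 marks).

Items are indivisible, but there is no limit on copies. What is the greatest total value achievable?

Best value-per-unit is #2 at 45/5, and filling with it alone uses time 6×5=30. No mix of the others beats 6×45 = 270.

270 marks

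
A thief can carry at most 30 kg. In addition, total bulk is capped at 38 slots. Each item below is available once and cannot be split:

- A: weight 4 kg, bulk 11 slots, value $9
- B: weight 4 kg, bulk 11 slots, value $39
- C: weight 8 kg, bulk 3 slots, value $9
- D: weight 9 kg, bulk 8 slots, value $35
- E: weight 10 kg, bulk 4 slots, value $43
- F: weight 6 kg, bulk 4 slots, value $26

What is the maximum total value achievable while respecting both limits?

Feasible sets respecting both limits:
- B+D+E+F: weight 29, bulk 27, value 143
- A+B+D+E: weight 27, bulk 34, value 126
- B+D+E: weight 23, bulk 23, value 117
- A+B+E+F: weight 24, bulk 30, value 117
Best: $143.

$143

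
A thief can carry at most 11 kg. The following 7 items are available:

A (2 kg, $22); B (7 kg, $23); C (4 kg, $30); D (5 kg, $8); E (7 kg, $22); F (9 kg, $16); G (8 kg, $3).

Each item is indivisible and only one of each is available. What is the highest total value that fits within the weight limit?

Check high-value combinations within 11 kg:
- A+C+D: weight 2+4+5=11, value 22+30+8=60
- B+C: weight 7+4=11, value 23+30=53
- A+C: weight 2+4=6, value 22+30=52
- C+E: weight 4+7=11, value 30+22=52
- A+B: weight 2+7=9, value 22+23=45
Best: $60.

$60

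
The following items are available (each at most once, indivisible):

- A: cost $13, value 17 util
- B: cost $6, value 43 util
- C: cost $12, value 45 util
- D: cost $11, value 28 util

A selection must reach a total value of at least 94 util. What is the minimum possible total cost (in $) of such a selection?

29

Subsets with value ≥ 94, sorted by total cost:
- B+C+D: cost 29, value 116
- A+B+C: cost 31, value 105
- A+B+C+D: cost 42, value 133
Minimum cost: 29 $.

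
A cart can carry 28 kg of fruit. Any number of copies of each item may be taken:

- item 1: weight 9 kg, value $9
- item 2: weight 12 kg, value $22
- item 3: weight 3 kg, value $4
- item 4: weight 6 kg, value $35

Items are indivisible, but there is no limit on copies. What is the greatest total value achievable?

$144

Best value-per-unit is item 4 at 35/6; filling with it alone gives 4×35 = 140.
Optimal mix: 1×item 3 + 4×item 4 → weight 27, value 144.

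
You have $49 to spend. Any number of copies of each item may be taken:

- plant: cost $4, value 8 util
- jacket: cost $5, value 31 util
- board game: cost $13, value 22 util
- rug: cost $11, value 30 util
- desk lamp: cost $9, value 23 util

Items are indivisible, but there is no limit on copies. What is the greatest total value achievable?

287 util

Best value-per-unit is jacket at 31/5; filling with it alone gives 9×31 = 279.
Optimal mix: 1×plant + 9×jacket → cost 49, value 287.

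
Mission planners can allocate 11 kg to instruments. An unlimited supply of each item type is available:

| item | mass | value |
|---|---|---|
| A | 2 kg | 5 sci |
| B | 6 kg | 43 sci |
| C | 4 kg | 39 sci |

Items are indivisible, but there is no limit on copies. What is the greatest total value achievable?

83 sci

Best value-per-unit is C at 39/4; filling with it alone gives 2×39 = 78.
Optimal mix: 1×A + 2×C → mass 10, value 83.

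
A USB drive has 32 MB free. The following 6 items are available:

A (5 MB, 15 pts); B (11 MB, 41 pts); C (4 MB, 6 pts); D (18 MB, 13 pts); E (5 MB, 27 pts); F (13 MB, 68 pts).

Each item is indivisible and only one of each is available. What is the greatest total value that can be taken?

This is a 0/1 knapsack; check combinations near the capacity.
- B+E+F: size 11+5+13=29, value 41+27+68=136
- A+B+F: size 5+11+13=29, value 15+41+68=124
- A+C+E+F: size 5+4+5+13=27, value 15+6+27+68=116
- B+C+F: size 11+4+13=28, value 41+6+68=115
- A+E+F: size 5+5+13=23, value 15+27+68=110
Best: 136 pts.

136 pts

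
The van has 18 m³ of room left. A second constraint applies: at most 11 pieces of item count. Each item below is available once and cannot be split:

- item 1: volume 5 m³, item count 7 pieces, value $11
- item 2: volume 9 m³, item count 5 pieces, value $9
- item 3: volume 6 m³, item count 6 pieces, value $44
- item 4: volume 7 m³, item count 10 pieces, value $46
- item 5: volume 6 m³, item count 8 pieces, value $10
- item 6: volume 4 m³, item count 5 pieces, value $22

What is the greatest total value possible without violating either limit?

Feasible sets respecting both limits:
- item 3+item 6: volume 10, item count 11, value 66
- item 2+item 3: volume 15, item count 11, value 53
- item 4: volume 7, item count 10, value 46
Best: $66.

$66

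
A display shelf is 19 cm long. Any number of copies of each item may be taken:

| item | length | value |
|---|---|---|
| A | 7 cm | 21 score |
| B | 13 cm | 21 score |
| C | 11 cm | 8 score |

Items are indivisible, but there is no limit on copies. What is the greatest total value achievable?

Best value-per-unit is A at 21/7, and filling with it alone uses length 2×7=14. No mix of the others beats 2×21 = 42.

42 score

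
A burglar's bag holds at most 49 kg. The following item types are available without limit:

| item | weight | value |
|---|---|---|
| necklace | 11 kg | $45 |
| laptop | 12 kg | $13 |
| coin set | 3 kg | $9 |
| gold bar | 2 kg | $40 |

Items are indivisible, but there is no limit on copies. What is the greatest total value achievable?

$960

Best value-per-unit is gold bar at 40/2, and filling with it alone uses weight 24×2=48. No mix of the others beats 24×40 = 960.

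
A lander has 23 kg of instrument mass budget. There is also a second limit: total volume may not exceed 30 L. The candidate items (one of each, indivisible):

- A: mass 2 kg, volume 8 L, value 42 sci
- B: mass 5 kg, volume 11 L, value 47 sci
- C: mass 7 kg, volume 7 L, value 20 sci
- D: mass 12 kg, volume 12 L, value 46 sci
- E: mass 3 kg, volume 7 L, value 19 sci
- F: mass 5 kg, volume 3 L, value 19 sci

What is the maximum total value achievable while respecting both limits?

Feasible sets respecting both limits:
- A+B+C+F: mass 19, volume 29, value 128
- A+B+E+F: mass 15, volume 29, value 127
- A+D+E+F: mass 22, volume 30, value 126
Best: 128 sci.

128 sci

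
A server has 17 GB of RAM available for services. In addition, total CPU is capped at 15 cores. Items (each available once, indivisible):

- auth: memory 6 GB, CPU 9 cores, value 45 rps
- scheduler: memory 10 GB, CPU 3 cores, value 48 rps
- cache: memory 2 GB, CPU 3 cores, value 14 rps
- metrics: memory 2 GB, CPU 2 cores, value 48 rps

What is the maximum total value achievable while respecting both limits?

Feasible sets respecting both limits:
- scheduler+cache+metrics: memory 14, CPU 8, value 110
- auth+cache+metrics: memory 10, CPU 14, value 107
- scheduler+metrics: memory 12, CPU 5, value 96
Best: 110 rps.

110 rps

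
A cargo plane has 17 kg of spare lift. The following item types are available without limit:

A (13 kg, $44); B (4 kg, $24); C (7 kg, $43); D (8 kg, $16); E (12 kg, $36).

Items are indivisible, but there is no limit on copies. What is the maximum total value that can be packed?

Best value-per-unit is C at 43/7; filling with it alone gives 2×43 = 86.
Optimal mix: 4×B → weight 16, value 96.

$96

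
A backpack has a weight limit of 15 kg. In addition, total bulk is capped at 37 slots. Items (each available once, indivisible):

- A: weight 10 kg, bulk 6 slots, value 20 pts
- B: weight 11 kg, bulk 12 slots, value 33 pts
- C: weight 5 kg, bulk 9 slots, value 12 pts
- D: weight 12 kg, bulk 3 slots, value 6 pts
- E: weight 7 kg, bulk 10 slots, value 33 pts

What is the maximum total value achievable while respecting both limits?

45 pts

Feasible sets respecting both limits:
- C+E: weight 12, bulk 19, value 45
- B: weight 11, bulk 12, value 33
- E: weight 7, bulk 10, value 33
- A+C: weight 15, bulk 15, value 32
Best: 45 pts.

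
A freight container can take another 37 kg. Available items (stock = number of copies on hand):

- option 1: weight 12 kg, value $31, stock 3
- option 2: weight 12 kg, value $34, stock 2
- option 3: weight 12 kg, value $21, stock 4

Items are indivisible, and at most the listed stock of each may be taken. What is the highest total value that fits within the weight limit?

$99

Best selections within weight 37 and stock limits:
- 1×option 1 + 2×option 2: weight 36, value 99
- 2×option 1 + 1×option 2: weight 36, value 96
- 3×option 1: weight 36, value 93
- 2×option 2 + 1×option 3: weight 36, value 89
Best: $99.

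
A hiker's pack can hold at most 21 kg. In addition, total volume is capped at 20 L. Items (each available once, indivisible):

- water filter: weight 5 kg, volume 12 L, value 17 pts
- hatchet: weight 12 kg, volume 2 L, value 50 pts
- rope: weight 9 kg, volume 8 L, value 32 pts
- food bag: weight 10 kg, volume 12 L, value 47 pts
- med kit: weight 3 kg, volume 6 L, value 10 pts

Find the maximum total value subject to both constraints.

Feasible sets respecting both limits:
- hatchet+rope: weight 21, volume 10, value 82
- rope+food bag: weight 19, volume 20, value 79
- water filter+hatchet+med kit: weight 20, volume 20, value 77
Best: 82 pts.

82 pts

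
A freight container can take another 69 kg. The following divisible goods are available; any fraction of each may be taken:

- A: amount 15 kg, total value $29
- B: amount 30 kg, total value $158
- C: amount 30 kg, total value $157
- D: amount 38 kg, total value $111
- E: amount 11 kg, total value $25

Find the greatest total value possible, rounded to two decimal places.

Take in order of value per unit:
- B (158/30 per unit): all 30 → value 158, running total 158.00
- C (157/30 per unit): all 30 → value 157, running total 315.00
- D (111/38 per unit): 9 of 38 → value 9×111/38 = 26.2895, running total 341.29
Total 341.29.

341.29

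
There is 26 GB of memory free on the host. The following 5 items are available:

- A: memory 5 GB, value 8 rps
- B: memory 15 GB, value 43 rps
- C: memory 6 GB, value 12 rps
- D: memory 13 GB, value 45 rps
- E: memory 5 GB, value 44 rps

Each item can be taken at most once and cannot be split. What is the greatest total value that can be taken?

This is a 0/1 knapsack; check combinations near the capacity.
- C+D+E: memory 6+13+5=24, value 12+45+44=101
- B+C+E: memory 15+6+5=26, value 43+12+44=99
- A+D+E: memory 5+13+5=23, value 8+45+44=97
- A+B+E: memory 5+15+5=25, value 8+43+44=95
Best: 101 rps.

101 rps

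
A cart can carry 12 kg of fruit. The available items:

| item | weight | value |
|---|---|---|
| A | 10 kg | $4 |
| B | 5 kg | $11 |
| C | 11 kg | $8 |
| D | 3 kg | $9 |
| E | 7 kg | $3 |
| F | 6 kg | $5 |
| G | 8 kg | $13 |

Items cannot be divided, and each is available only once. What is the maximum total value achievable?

This is a 0/1 knapsack; check combinations near the capacity.
- D+G: weight 3+8=11, value 9+13=22
- B+D: weight 5+3=8, value 11+9=20
- B+F: weight 5+6=11, value 11+5=16
Best: $22.

$22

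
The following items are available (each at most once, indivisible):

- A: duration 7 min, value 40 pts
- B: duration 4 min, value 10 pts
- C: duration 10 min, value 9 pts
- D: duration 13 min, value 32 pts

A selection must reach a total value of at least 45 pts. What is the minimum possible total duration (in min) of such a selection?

11

Subsets with value ≥ 45, sorted by total duration:
- A+B: duration 11, value 50
- A+C: duration 17, value 49
- A+D: duration 20, value 72
- A+B+C: duration 21, value 59
Minimum duration: 11 min.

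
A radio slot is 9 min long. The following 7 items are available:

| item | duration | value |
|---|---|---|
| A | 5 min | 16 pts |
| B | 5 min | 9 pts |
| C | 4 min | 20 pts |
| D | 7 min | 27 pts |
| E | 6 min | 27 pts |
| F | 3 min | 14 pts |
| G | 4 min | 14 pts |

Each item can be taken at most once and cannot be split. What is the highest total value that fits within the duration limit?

Check high-value combinations within 9 min:
- E+F: duration 6+3=9, value 27+14=41
- A+C: duration 5+4=9, value 16+20=36
- C+F: duration 4+3=7, value 20+14=34
Best: 41 pts.

41 pts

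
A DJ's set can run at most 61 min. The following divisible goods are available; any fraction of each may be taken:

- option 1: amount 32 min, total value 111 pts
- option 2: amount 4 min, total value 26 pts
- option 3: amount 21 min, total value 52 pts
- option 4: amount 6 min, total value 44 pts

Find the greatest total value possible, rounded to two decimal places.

Take in order of value per unit:
- option 4 (44/6 per unit): all 6 → value 44, running total 44.00
- option 2 (26/4 per unit): all 4 → value 26, running total 70.00
- option 1 (111/32 per unit): all 32 → value 111, running total 181.00
- option 3 (52/21 per unit): 19 of 21 → value 19×52/21 = 47.0476, running total 228.05
Total 228.05.

228.05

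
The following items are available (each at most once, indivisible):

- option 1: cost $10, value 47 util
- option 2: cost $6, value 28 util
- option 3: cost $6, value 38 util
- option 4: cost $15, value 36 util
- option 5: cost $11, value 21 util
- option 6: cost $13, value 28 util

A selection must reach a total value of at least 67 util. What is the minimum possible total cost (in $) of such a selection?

16

Subsets with value ≥ 67, sorted by total cost:
- option 1+option 3: cost 16, value 85
- option 1+option 2: cost 16, value 75
Minimum cost: 16 $.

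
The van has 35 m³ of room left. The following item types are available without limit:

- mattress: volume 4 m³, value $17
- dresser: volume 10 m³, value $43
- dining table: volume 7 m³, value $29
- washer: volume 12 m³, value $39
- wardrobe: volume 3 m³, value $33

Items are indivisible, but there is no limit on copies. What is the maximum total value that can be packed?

Best value-per-unit is wardrobe at 33/3, and filling with it alone uses volume 11×3=33. No mix of the others beats 11×33 = 363.

$363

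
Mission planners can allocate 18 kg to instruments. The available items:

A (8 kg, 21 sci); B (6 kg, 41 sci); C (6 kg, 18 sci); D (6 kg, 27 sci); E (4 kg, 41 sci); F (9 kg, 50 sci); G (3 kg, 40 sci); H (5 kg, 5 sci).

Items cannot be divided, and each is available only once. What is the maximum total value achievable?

Check high-value combinations within 18 kg:
- E+F+G: mass 4+9+3=16, value 41+50+40=131
- B+F+G: mass 6+9+3=18, value 41+50+40=131
- B+E+G+H: mass 6+4+3+5=18, value 41+41+40+5=127
Best: 131 sci.

131 sci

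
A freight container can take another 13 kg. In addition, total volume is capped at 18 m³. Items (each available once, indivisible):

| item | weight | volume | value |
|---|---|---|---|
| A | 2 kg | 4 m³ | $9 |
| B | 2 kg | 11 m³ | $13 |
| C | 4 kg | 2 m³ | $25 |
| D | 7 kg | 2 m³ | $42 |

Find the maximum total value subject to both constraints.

Feasible sets respecting both limits:
- B+C+D: weight 13, volume 15, value 80
- A+C+D: weight 13, volume 8, value 76
- C+D: weight 11, volume 4, value 67
Best: $80.

$80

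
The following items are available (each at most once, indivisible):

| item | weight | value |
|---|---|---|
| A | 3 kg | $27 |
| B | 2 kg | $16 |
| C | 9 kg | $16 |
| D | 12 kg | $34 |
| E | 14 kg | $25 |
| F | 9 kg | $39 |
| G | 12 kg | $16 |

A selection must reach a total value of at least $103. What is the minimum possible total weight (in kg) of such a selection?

Subsets with value ≥ 103, sorted by total weight:
- A+B+D+F: weight 26, value 116
- A+B+E+F: weight 28, value 107
- B+C+D+F: weight 32, value 105
Minimum weight: 26 kg.

26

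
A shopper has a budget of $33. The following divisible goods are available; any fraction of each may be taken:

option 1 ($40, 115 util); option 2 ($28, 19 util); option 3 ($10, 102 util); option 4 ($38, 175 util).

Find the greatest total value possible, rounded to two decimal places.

207.92

Take in order of value per unit:
- option 3 (102/10 per unit): all 10 → value 102, running total 102.00
- option 4 (175/38 per unit): 23 of 38 → value 23×175/38 = 105.9211, running total 207.92
Total 207.92.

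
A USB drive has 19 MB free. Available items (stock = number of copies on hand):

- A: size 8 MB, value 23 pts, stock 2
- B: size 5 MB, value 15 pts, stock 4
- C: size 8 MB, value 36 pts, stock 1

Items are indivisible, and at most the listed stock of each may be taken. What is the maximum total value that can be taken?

66 pts

Best selections within size 19 and stock limits:
- 2×B + 1×C: size 18, value 66
- 1×A + 1×C: size 16, value 59
Best: 66 pts.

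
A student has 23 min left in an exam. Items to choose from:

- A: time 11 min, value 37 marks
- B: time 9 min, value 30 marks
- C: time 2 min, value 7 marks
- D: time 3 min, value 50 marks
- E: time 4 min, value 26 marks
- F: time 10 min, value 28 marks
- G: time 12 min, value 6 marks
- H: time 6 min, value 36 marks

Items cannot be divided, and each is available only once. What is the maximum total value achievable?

142 marks

Check high-value combinations within 23 min:
- B+D+E+H: time 9+3+4+6=22, value 30+50+26+36=142
- D+E+F+H: time 3+4+10+6=23, value 50+26+28+36=140
- A+C+D+H: time 11+2+3+6=22, value 37+7+50+36=130
Best: 142 marks.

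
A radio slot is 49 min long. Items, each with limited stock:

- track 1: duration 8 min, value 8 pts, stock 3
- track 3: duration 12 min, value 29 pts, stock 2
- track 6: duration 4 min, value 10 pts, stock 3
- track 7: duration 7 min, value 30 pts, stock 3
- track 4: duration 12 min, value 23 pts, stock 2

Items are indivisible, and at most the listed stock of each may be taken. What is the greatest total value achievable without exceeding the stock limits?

Top feasible selections:
- 2×track 3 + 1×track 6 + 3×track 7: duration 49, value 158
- 1×track 3 + 1×track 6 + 3×track 7 + 1×track 4: duration 49, value 152
Best: 158 pts.

158 pts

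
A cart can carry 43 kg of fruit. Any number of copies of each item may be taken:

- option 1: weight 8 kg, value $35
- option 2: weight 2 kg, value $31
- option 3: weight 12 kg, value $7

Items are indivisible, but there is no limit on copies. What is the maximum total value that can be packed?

$651

Best value-per-unit is option 2 at 31/2, and filling with it alone uses weight 21×2=42. No mix of the others beats 21×31 = 651.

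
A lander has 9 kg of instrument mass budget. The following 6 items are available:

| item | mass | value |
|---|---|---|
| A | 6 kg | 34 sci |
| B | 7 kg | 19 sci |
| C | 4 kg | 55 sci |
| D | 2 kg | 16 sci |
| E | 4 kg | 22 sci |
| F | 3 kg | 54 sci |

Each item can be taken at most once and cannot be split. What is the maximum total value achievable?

This is a 0/1 knapsack; check combinations near the capacity.
- C+D+F: mass 4+2+3=9, value 55+16+54=125
- C+F: mass 4+3=7, value 55+54=109
- D+E+F: mass 2+4+3=9, value 16+22+54=92
Best: 125 sci.

125 sci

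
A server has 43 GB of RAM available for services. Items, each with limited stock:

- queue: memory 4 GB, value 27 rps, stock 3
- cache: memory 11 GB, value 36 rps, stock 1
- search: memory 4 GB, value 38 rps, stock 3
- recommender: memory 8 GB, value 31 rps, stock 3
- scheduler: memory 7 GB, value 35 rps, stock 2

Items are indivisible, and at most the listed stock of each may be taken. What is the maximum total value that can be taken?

269 rps

Top feasible selections:
- 2×queue + 3×search + 1×recommender + 2×scheduler: memory 42, value 269
- 3×queue + 1×cache + 3×search + 1×scheduler: memory 42, value 266
- 3×queue + 3×search + 2×scheduler: memory 38, value 265
Best: 269 rps.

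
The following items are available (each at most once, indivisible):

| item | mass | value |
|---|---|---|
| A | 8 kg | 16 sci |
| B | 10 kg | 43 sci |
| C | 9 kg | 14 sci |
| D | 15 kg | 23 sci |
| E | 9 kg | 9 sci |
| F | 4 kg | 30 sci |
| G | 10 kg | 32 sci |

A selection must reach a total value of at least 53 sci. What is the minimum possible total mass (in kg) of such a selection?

14

Subsets with value ≥ 53, sorted by total mass:
- B+F: mass 14, value 73
- F+G: mass 14, value 62
- A+B: mass 18, value 59
Minimum mass: 14 kg.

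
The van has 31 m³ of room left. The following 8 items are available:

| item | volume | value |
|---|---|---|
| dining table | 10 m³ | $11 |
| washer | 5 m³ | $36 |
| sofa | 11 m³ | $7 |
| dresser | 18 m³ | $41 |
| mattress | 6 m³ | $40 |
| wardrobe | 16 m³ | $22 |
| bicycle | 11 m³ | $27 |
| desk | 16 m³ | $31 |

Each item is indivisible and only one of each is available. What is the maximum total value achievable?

$117

Check high-value combinations within 31 m³:
- washer+dresser+mattress: volume 5+18+6=29, value 36+41+40=117
- washer+mattress+desk: volume 5+6+16=27, value 36+40+31=107
- washer+mattress+bicycle: volume 5+6+11=22, value 36+40+27=103
Best: $117.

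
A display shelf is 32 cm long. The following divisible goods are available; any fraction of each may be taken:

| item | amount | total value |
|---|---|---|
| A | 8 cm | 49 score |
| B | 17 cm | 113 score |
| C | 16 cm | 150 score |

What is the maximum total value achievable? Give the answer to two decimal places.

Take in order of value per unit:
- C (150/16 per unit): all 16 → value 150, running total 150.00
- B (113/17 per unit): 16 of 17 → value 16×113/17 = 106.3529, running total 256.35
Total 256.35.

256.35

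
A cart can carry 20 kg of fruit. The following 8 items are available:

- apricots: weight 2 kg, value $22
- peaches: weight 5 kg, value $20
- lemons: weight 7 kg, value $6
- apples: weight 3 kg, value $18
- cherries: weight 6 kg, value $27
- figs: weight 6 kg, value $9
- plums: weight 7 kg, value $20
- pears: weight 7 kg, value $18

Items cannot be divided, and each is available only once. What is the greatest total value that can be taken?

$89

Check high-value combinations within 20 kg:
- apricots+peaches+cherries+plums: weight 2+5+6+7=20, value 22+20+27+20=89
- apricots+peaches+apples+cherries: weight 2+5+3+6=16, value 22+20+18+27=87
- apricots+apples+cherries+plums: weight 2+3+6+7=18, value 22+18+27+20=87
Best: $89.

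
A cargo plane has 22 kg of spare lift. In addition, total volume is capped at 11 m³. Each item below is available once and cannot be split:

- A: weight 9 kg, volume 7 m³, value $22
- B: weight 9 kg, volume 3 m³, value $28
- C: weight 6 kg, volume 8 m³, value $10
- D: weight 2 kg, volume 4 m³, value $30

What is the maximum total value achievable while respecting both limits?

Feasible sets respecting both limits:
- B+D: weight 11, volume 7, value 58
- A+D: weight 11, volume 11, value 52
- A+B: weight 18, volume 10, value 50
Best: $58.

$58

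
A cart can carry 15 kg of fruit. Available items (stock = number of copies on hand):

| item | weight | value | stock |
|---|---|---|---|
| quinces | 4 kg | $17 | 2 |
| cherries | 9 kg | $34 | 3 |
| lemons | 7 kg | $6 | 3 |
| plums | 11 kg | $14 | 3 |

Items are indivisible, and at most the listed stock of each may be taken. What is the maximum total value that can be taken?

Best selections within weight 15 and stock limits:
- 1×quinces + 1×cherries: weight 13, value 51
- 2×quinces + 1×lemons: weight 15, value 40
- 2×quinces: weight 8, value 34
- 1×cherries: weight 9, value 34
Best: $51.

$51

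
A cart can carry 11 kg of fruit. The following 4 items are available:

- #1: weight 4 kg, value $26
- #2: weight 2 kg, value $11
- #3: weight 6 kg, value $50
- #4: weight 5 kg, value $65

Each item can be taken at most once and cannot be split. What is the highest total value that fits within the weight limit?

$115

Check high-value combinations within 11 kg:
- #3+#4: weight 6+5=11, value 50+65=115
- #1+#2+#4: weight 4+2+5=11, value 26+11+65=102
- #1+#4: weight 4+5=9, value 26+65=91
- #2+#4: weight 2+5=7, value 11+65=76
Best: $115.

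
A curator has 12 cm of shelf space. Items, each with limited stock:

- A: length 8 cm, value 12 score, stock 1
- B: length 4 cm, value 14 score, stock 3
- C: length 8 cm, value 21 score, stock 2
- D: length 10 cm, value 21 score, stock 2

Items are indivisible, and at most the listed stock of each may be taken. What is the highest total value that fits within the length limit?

Best selections within length 12 and stock limits:
- 3×B: length 12, value 42
- 1×B + 1×C: length 12, value 35
Best: 42 score.

42 score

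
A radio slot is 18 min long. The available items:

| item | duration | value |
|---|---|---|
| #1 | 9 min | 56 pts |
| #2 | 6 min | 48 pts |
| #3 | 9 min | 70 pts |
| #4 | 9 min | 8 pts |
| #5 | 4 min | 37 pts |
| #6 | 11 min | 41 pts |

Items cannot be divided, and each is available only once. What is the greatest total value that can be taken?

126 pts

This is a 0/1 knapsack; check combinations near the capacity.
- #1+#3: duration 9+9=18, value 56+70=126
- #2+#3: duration 6+9=15, value 48+70=118
- #3+#5: duration 9+4=13, value 70+37=107
Best: 126 pts.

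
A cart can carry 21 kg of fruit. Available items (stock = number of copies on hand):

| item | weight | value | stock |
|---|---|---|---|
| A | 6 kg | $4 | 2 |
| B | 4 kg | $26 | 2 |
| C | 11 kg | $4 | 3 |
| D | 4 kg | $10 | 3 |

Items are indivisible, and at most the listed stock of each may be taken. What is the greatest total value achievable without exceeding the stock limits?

$82

Best selections within weight 21 and stock limits:
- 2×B + 3×D: weight 20, value 82
- 2×B + 2×D: weight 16, value 72
- 1×A + 2×B + 1×D: weight 18, value 66
- 2×B + 1×D: weight 12, value 62
Best: $82.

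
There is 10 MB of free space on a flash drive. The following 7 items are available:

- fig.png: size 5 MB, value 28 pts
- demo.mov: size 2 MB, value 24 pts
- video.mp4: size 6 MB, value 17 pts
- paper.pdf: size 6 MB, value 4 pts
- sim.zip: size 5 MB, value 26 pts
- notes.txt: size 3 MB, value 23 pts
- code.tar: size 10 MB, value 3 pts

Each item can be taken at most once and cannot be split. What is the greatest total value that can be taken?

75 pts

This is a 0/1 knapsack; check combinations near the capacity.
- fig.png+demo.mov+notes.txt: size 5+2+3=10, value 28+24+23=75
- demo.mov+sim.zip+notes.txt: size 2+5+3=10, value 24+26+23=73
- fig.png+sim.zip: size 5+5=10, value 28+26=54
Best: 75 pts.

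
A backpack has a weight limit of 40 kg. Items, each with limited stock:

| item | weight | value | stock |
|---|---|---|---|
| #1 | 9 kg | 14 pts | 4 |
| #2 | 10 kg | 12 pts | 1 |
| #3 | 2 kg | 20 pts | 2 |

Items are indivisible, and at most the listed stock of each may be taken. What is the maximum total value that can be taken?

Top feasible selections:
- 4×#1 + 2×#3: weight 40, value 96
- 3×#1 + 2×#3: weight 31, value 82
- 2×#1 + 1×#2 + 2×#3: weight 32, value 80
Best: 96 pts.

96 pts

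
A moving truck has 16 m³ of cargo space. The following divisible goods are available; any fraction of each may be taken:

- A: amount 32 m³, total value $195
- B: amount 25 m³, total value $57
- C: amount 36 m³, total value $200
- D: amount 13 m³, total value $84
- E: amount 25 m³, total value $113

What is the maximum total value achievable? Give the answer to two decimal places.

102.28

Take in order of value per unit:
- D (84/13 per unit): all 13 → value 84, running total 84.00
- A (195/32 per unit): 3 of 32 → value 3×195/32 = 18.2813, running total 102.28
Total 102.28.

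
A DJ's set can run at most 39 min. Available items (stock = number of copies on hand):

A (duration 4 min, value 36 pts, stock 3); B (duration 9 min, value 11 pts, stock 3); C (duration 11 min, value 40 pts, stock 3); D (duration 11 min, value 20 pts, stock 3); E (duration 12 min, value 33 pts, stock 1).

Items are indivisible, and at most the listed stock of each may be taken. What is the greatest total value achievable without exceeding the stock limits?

Top feasible selections:
- 3×A + 2×C: duration 34, value 188
- 3×A + 1×C + 1×E: duration 35, value 181
Best: 188 pts.

188 pts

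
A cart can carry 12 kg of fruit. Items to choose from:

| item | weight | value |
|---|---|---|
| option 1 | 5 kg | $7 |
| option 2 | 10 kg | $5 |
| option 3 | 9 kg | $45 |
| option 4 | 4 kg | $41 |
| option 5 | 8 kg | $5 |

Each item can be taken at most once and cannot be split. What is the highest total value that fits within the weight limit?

$48

This is a 0/1 knapsack; check combinations near the capacity.
- option 1+option 4: weight 5+4=9, value 7+41=48
- option 4+option 5: weight 4+8=12, value 41+5=46
- option 3: weight 9, value 45
Best: $48.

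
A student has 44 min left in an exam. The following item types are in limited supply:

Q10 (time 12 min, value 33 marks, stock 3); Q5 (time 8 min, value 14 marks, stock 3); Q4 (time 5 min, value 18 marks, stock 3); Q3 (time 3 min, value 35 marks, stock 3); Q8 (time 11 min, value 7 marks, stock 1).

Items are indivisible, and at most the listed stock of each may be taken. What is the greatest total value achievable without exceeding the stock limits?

Best selections within time 44 and stock limits:
- 2×Q10 + 2×Q4 + 3×Q3: time 43, value 207
- 1×Q10 + 1×Q5 + 3×Q4 + 3×Q3: time 44, value 206
- 1×Q10 + 3×Q4 + 3×Q3: time 36, value 192
- 2×Q10 + 1×Q4 + 3×Q3: time 38, value 189
Best: 207 marks.

207 marks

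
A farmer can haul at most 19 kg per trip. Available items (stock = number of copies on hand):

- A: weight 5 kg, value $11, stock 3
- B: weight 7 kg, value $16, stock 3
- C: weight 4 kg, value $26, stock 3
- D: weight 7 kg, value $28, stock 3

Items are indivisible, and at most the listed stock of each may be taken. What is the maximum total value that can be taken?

$106

Top feasible selections:
- 3×C + 1×D: weight 19, value 106
- 1×B + 3×C: weight 19, value 94
Best: $106.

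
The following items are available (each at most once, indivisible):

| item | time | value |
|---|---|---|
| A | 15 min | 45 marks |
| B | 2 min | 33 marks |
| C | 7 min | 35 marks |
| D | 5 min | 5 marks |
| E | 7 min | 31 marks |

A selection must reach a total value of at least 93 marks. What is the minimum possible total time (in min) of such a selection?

16

Subsets with value ≥ 93, sorted by total time:
- B+C+E: time 16, value 99
- B+C+D+E: time 21, value 104
Minimum time: 16 min.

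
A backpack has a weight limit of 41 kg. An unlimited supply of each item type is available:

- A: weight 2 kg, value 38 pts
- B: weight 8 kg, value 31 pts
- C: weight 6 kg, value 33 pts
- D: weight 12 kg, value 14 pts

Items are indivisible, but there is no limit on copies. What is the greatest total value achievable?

Best value-per-unit is A at 38/2, and filling with it alone uses weight 20×2=40. No mix of the others beats 20×38 = 760.

760 pts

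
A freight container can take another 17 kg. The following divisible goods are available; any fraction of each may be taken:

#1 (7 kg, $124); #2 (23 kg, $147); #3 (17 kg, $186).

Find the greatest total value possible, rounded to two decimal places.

233.41

Take in order of value per unit:
- #1 (124/7 per unit): all 7 → value 124, running total 124.00
- #3 (186/17 per unit): 10 of 17 → value 10×186/17 = 109.4118, running total 233.41
Total 233.41.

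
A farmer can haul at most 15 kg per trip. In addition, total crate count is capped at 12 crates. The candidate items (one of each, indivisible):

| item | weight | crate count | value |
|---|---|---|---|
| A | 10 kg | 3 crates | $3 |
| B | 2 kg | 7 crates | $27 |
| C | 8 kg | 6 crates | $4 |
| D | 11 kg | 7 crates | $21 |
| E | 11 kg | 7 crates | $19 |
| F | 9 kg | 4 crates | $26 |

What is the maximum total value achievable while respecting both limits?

Feasible sets respecting both limits:
- B+F: weight 11, crate count 11, value 53
- A+B: weight 12, crate count 10, value 30
- B: weight 2, crate count 7, value 27
Best: $53.

$53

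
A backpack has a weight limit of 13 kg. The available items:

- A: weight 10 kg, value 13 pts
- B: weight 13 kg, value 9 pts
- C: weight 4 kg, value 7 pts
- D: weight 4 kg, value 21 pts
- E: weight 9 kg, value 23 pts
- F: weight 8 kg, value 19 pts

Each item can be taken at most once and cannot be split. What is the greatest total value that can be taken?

44 pts

Check high-value combinations within 13 kg:
- D+E: weight 4+9=13, value 21+23=44
- D+F: weight 4+8=12, value 21+19=40
- C+E: weight 4+9=13, value 7+23=30
- C+D: weight 4+4=8, value 7+21=28
- C+F: weight 4+8=12, value 7+19=26
Best: 44 pts.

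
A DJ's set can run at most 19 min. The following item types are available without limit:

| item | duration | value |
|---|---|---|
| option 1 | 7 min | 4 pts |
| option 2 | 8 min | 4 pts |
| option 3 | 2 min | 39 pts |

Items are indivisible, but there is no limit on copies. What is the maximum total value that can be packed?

351 pts

Best value-per-unit is option 3 at 39/2, and filling with it alone uses duration 9×2=18. No mix of the others beats 9×39 = 351.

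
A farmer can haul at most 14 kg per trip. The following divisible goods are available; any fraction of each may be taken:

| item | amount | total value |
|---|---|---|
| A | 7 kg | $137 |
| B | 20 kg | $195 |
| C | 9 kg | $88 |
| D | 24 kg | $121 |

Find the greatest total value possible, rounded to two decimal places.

205.44

Take in order of value per unit:
- A (137/7 per unit): all 7 → value 137, running total 137.00
- C (88/9 per unit): 7 of 9 → value 7×88/9 = 68.4444, running total 205.44
Total 205.44.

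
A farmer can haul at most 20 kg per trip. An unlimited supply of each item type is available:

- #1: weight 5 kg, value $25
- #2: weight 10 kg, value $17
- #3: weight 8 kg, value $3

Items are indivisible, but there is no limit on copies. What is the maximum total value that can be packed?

Best value-per-unit is #1 at 25/5, and filling with it alone uses weight 4×5=20. No mix of the others beats 4×25 = 100.

$100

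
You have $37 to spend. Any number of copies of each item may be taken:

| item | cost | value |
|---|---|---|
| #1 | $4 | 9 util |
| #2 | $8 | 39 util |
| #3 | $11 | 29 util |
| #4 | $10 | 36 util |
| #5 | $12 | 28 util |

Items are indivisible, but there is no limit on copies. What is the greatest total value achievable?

165 util

Best value-per-unit is #2 at 39/8; filling with it alone gives 4×39 = 156.
Optimal mix: 1×#1 + 4×#2 → cost 36, value 165.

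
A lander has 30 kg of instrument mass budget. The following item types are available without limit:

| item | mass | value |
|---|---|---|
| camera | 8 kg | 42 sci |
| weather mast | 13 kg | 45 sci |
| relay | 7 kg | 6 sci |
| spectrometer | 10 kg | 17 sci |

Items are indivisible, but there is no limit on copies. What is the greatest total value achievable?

129 sci

Best value-per-unit is camera at 42/8; filling with it alone gives 3×42 = 126.
Optimal mix: 2×camera + 1×weather mast → mass 29, value 129.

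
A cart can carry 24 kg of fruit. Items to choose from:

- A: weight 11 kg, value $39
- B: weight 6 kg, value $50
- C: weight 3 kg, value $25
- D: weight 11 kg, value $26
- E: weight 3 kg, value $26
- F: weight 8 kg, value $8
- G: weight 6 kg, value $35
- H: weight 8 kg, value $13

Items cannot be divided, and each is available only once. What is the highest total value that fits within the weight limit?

$140

Check high-value combinations within 24 kg:
- A+B+C+E: weight 11+6+3+3=23, value 39+50+25+26=140
- B+C+E+G: weight 6+3+3+6=18, value 50+25+26+35=136
- B+C+D+E: weight 6+3+11+3=23, value 50+25+26+26=127
- A+C+E+G: weight 11+3+3+6=23, value 39+25+26+35=125
- A+B+G: weight 11+6+6=23, value 39+50+35=124
Best: $140.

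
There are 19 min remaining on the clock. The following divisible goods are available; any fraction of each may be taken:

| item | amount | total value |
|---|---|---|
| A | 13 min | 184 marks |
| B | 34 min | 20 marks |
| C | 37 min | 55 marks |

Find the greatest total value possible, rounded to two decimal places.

192.92

Take in order of value per unit:
- A (184/13 per unit): all 13 → value 184, running total 184.00
- C (55/37 per unit): 6 of 37 → value 6×55/37 = 8.9189, running total 192.92
Total 192.92.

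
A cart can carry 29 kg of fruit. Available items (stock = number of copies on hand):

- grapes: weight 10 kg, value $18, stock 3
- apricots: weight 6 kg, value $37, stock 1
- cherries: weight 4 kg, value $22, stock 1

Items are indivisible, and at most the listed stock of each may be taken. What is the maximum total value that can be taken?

Best selections within weight 29 and stock limits:
- 1×grapes + 1×apricots + 1×cherries: weight 20, value 77
- 2×grapes + 1×apricots: weight 26, value 73
- 1×apricots + 1×cherries: weight 10, value 59
Best: $77.

$77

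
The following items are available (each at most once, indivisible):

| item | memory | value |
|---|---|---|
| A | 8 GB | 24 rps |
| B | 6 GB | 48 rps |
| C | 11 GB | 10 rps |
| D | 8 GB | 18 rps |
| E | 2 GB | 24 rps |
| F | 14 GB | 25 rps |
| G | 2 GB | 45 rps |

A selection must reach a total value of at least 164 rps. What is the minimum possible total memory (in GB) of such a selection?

Subsets with value ≥ 164, sorted by total memory:
- A+B+E+F+G: memory 32, value 166
- A+B+C+D+E+G: memory 37, value 169
- A+B+D+E+F+G: memory 40, value 184
Minimum memory: 32 GB.

32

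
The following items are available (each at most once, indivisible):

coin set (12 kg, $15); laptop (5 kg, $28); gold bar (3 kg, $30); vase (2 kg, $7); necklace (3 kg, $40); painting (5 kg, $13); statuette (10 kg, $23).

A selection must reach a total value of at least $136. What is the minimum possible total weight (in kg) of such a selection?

28

Subsets with value ≥ 136, sorted by total weight:
- laptop+gold bar+vase+necklace+painting+statuette: weight 28, value 141
- coin set+laptop+gold bar+necklace+statuette: weight 33, value 136
- coin set+laptop+gold bar+vase+necklace+statuette: weight 35, value 143
- coin set+laptop+gold bar+necklace+painting+statuette: weight 38, value 149
Minimum weight: 28 kg.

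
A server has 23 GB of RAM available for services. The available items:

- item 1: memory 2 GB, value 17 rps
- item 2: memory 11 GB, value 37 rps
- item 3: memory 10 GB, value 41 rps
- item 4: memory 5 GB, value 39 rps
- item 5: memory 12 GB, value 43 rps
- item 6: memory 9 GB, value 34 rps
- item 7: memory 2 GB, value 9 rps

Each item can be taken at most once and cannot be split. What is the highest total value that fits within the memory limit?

108 rps

Check high-value combinations within 23 GB:
- item 1+item 4+item 5+item 7: memory 2+5+12+2=21, value 17+39+43+9=108
- item 1+item 3+item 4+item 7: memory 2+10+5+2=19, value 17+41+39+9=106
- item 1+item 2+item 4+item 7: memory 2+11+5+2=20, value 17+37+39+9=102
- item 1+item 3+item 6+item 7: memory 2+10+9+2=23, value 17+41+34+9=101
- item 1+item 4+item 6+item 7: memory 2+5+9+2=18, value 17+39+34+9=99
Best: 108 rps.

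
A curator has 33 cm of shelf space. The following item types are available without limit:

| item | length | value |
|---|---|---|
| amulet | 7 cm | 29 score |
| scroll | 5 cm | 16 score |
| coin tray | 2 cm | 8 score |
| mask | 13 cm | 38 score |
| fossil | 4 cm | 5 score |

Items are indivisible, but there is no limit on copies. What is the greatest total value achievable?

Best value-per-unit is amulet at 29/7; filling with it alone gives 4×29 = 116.
Optimal mix: 3×amulet + 6×coin tray → length 33, value 135.

135 score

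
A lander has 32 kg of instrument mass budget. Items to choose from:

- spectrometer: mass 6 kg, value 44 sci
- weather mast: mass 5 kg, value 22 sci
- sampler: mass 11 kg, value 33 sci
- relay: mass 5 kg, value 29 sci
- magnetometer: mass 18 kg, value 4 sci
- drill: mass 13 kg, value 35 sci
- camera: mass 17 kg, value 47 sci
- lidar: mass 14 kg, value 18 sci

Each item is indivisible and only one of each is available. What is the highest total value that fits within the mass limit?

130 sci

Check high-value combinations within 32 kg:
- spectrometer+weather mast+relay+drill: mass 6+5+5+13=29, value 44+22+29+35=130
- spectrometer+weather mast+sampler+relay: mass 6+5+11+5=27, value 44+22+33+29=128
- spectrometer+relay+camera: mass 6+5+17=28, value 44+29+47=120
- spectrometer+weather mast+camera: mass 6+5+17=28, value 44+22+47=113
Best: 130 sci.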